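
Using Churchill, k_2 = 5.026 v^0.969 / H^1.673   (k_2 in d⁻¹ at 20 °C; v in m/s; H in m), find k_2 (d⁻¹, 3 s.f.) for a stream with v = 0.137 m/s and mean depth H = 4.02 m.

k_2 ≈ 0.0714 d⁻¹

k_2 = 5.026 × 0.137^0.969 / 4.02^1.673 = 5.026 × 0.1457 / 10.25 = 0.07142 d⁻¹.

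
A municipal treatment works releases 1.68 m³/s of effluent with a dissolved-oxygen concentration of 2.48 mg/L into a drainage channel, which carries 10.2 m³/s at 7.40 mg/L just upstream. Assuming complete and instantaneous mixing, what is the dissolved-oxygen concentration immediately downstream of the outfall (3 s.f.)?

6.70 mg/L

Flow-weighted mixing: C = (Q_r C_r + Q_w C_w)/(Q_r + Q_w)
= (10.2×7.40 + 1.68×2.48)/(10.2 + 1.68) = 79.65/11.88 = 6.704 mg/L.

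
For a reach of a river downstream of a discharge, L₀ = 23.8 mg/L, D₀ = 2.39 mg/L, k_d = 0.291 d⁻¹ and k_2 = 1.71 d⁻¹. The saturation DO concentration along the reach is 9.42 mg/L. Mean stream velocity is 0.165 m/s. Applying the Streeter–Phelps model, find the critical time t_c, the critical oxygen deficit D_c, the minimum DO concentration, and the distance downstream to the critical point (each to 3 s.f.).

t_c ≈ 0.774 d; D_c ≈ 3.23 mg/L; min DO ≈ 6.19 mg/L; x_c ≈ 11.0 km

t_c = [1/(k_2−k_d)] ln[(k_2/k_d)(1 − D₀(k_2−k_d)/(k_d L₀))]
= [1/(1.71−0.291)] ln[(1.71/0.291)(1 − 2.39×1.419/(0.291×23.8))]
= (1/1.419) ln[5.876 × 0.5103] = 0.7047 × ln(2.999) = 0.7047 × 1.098 = 0.7739 d.
L(t_c) = L₀ e^(−k_d t_c) = 23.8 × 0.7983 = 19.00 mg/L, and at the critical point k_2 D_c = k_d L, so D_c = (0.291/1.71) × 19.00 = 3.233 mg/L.
Minimum DO = C_s − D_c = 9.42 − 3.233 = 6.187 mg/L.
x_c = v t_c = 0.165 m/s × 0.7739 d × 86400 s/d = 11030 m ≈ 11.0 km.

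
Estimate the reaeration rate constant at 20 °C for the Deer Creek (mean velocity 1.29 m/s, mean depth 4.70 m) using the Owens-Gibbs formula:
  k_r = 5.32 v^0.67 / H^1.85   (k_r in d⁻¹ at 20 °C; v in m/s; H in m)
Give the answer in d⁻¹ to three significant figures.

k_r = 5.32 × 1.29^0.67 / 4.70^1.85 = 5.32 × 1.186 / 17.51 = 0.3603 d⁻¹.

k_r ≈ 0.360 d⁻¹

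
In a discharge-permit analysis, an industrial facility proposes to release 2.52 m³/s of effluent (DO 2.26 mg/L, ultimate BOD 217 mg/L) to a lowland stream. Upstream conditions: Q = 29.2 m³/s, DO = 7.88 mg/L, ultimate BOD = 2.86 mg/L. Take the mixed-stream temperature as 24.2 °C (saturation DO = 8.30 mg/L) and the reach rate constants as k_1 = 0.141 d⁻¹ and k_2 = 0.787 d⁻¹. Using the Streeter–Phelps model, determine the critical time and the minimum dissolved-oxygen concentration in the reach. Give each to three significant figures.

Mixed DO = (29.2×7.88 + 2.52×2.26)/(29.2+2.52) = 235.8/31.72 = 7.434 mg/L.
Mixed L₀ = (29.2×2.86 + 2.52×217)/(31.72) = 630.4/31.72 = 19.87 mg/L.
Initial deficit D₀ = C_s − DO₀ = 8.30 − 7.434 = 0.8665 mg/L.
t_c = (1/0.6460) ln[(0.787/0.141)(1 − 0.8665×0.6460/(0.141×19.87))] = 1.548 × ln(4.467) = 2.317 d.
D_c = (0.141/0.787) × 19.87 × e^(−0.141×2.317) = 0.1792 × 19.87 × 0.7213 = 2.568 mg/L.
Minimum DO = 8.30 − 2.568 = 5.732 mg/L.

t_c ≈ 2.32 d; minimum DO ≈ 5.73 mg/L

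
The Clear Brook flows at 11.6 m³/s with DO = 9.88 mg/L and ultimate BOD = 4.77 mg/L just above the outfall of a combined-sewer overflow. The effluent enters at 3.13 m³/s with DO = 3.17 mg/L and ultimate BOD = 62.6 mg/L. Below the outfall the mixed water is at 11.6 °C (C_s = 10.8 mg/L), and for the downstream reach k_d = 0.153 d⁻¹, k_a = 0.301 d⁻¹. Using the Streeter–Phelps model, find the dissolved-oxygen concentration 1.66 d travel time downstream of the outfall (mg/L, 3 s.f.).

DO ≈ 6.40 mg/L

Mixed DO = (11.6×9.88 + 3.13×3.17)/(11.6+3.13) = 124.5/14.73 = 8.454 mg/L.
Mixed L₀ = (11.6×4.77 + 3.13×62.6)/(14.73) = 251.3/14.73 = 17.06 mg/L.
Initial deficit D₀ = C_s − DO₀ = 10.8 − 8.454 = 2.346 mg/L.
D(1.66) = [0.153×17.06/(0.301−0.153)](e^(−0.153×1.66) − e^(−0.301×1.66)) + 2.346 e^(−0.301×1.66)
= 17.63 × (0.7757 − 0.6067) + 2.346 × 0.6067 = 4.403 mg/L.
DO = 10.8 − 4.403 = 6.397 mg/L.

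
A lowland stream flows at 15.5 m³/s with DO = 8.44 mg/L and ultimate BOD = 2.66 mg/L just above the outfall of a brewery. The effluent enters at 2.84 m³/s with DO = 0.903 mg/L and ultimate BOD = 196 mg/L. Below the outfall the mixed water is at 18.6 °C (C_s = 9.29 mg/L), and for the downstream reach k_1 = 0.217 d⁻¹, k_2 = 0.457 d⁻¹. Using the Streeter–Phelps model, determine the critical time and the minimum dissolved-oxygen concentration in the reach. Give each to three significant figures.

t_c ≈ 2.81 d; minimum DO ≈ 0.874 mg/L

Mixed DO = (15.5×8.44 + 2.84×0.903)/(15.5+2.84) = 133.4/18.34 = 7.273 mg/L.
Mixed L₀ = (15.5×2.66 + 2.84×196)/(18.34) = 597.9/18.34 = 32.60 mg/L.
Initial deficit D₀ = C_s − DO₀ = 9.29 − 7.273 = 2.017 mg/L.
t_c = (1/0.2400) ln[(0.457/0.217)(1 − 2.017×0.2400/(0.217×32.60))] = 4.167 × ln(1.962) = 2.808 d.
D_c = (0.217/0.457) × 32.60 × e^(−0.217×2.808) = 0.4748 × 32.60 × 0.5437 = 8.416 mg/L.
Minimum DO = 9.29 − 8.416 = 0.8736 mg/L.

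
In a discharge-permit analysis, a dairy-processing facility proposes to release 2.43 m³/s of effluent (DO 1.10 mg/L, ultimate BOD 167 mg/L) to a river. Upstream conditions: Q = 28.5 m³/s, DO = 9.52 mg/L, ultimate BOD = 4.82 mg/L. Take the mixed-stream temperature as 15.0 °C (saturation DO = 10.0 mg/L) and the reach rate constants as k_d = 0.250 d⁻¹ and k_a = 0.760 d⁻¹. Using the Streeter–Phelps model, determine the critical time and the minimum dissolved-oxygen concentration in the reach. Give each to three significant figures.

Mixed DO = (28.5×9.52 + 2.43×1.10)/(28.5+2.43) = 274.0/30.93 = 8.858 mg/L.
Mixed L₀ = (28.5×4.82 + 2.43×167)/(30.93) = 543.2/30.93 = 17.56 mg/L.
Initial deficit D₀ = C_s − DO₀ = 10.0 − 8.858 = 1.142 mg/L.
t_c = (1/0.5100) ln[(0.760/0.250)(1 − 1.142×0.5100/(0.250×17.56))] = 1.961 × ln(2.637) = 1.901 d.
D_c = (0.250/0.760) × 17.56 × e^(−0.250×1.901) = 0.3289 × 17.56 × 0.6217 = 3.591 mg/L.
Minimum DO = 10.0 − 3.591 = 6.409 mg/L.

t_c ≈ 1.90 d; minimum DO ≈ 6.41 mg/L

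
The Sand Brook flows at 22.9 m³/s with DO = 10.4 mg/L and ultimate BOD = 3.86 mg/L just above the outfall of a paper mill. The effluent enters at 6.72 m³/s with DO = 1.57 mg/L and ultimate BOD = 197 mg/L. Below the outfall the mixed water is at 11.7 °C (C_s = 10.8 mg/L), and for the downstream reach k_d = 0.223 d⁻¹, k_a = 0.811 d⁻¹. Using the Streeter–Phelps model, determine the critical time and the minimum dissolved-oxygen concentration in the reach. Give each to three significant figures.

t_c ≈ 1.95 d; minimum DO ≈ 2.32 mg/L

Mixed DO = (22.9×10.4 + 6.72×1.57)/(22.9+6.72) = 248.7/29.62 = 8.397 mg/L.
Mixed L₀ = (22.9×3.86 + 6.72×197)/(29.62) = 1412/29.62 = 47.68 mg/L.
Initial deficit D₀ = C_s − DO₀ = 10.8 − 8.397 = 2.403 mg/L.
t_c = (1/0.5880) ln[(0.811/0.223)(1 − 2.403×0.5880/(0.223×47.68))] = 1.701 × ln(3.153) = 1.953 d.
D_c = (0.223/0.811) × 47.68 × e^(−0.223×1.953) = 0.2750 × 47.68 × 0.6469 = 8.481 mg/L.
Minimum DO = 10.8 − 8.481 = 2.319 mg/L.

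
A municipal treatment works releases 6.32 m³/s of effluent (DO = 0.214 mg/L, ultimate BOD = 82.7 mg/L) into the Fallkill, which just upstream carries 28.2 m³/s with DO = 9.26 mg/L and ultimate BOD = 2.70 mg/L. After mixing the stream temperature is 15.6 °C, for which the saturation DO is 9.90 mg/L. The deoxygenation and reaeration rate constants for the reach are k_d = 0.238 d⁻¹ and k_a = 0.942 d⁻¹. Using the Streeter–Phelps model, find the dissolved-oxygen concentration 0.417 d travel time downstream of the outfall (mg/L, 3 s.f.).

DO ≈ 7.00 mg/L

Mixed DO = (28.2×9.26 + 6.32×0.214)/(28.2+6.32) = 262.5/34.52 = 7.604 mg/L.
Mixed L₀ = (28.2×2.70 + 6.32×82.7)/(34.52) = 598.8/34.52 = 17.35 mg/L.
Initial deficit D₀ = C_s − DO₀ = 9.90 − 7.604 = 2.296 mg/L.
D(0.417) = [0.238×17.35/(0.942−0.238)](e^(−0.238×0.417) − e^(−0.942×0.417)) + 2.296 e^(−0.942×0.417)
= 5.864 × (0.9055 − 0.6752) + 2.296 × 0.6752 = 2.901 mg/L.
DO = 9.90 − 2.901 = 6.999 mg/L.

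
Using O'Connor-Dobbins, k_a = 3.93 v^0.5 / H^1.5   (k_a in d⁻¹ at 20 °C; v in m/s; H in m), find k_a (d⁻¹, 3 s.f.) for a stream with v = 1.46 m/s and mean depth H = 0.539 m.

k_a ≈ 12.0 d⁻¹

k_a = 3.93 × 1.46^0.5 / 0.539^1.5 = 3.93 × 1.208 / 0.3957 = 12.00 d⁻¹.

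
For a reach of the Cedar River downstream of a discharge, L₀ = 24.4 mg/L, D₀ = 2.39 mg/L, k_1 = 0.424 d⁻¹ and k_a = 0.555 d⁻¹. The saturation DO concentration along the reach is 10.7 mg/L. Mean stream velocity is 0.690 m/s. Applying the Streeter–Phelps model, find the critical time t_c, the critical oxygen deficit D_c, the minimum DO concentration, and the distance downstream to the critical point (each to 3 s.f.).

t_c ≈ 1.82 d; D_c ≈ 8.61 mg/L; min DO ≈ 2.09 mg/L; x_c ≈ 109 km

With k_a/k_1 = 1.309 and 1 − D₀(k_a−k_1)/(k_1 L₀) = 0.9697,
t_c = ln(1.309 × 0.9697) / (0.555 − 0.424) = ln(1.269) / 0.1310 = 0.2385/0.1310 = 1.821 d.
L(t_c) = L₀ e^(−k_1 t_c) = 24.4 × 0.4621 = 11.28 mg/L, and at the critical point k_a D_c = k_1 L, so D_c = (0.424/0.555) × 11.28 = 8.614 mg/L.
Minimum DO = C_s − D_c = 10.7 − 8.614 = 2.086 mg/L.
x_c = v t_c = 0.690 m/s × 1.821 d × 86400 s/d = 108500 m ≈ 109 km.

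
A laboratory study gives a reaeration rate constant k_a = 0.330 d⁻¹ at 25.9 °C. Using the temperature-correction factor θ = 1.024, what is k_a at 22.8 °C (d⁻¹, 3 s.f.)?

k_a(T₂) = k_a(T₁) · θ^(T₂−T₁) = 0.330 × 1.024^(22.8−25.9)
= 0.330 × 1.024^-3.10 = 0.330 × 0.9291 = 0.3066 d⁻¹.

k_a ≈ 0.307 d⁻¹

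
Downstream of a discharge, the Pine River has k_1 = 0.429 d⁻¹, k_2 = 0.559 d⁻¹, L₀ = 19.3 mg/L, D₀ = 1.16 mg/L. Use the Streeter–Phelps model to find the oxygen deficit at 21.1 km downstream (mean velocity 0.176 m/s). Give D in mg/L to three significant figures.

Travel time t = x/v = 21.1 km / (0.176 m/s) = 21100 m / 0.176 m/s = 119900 s = 1.388 d.
k_1 L₀/(k_2−k_1) = 0.429×19.3/(0.559−0.429) = 8.280/0.1300 = 63.69 mg/L.
e^(−k_1 t) = e^(−0.429×1.388) = 0.5514; e^(−k_2 t) = e^(−0.559×1.388) = 0.4604.
D = 63.69 × (0.5514 − 0.4604) + 1.16 × 0.4604 = 5.797 + 0.5341 = 6.331 mg/L.

D ≈ 6.33 mg/L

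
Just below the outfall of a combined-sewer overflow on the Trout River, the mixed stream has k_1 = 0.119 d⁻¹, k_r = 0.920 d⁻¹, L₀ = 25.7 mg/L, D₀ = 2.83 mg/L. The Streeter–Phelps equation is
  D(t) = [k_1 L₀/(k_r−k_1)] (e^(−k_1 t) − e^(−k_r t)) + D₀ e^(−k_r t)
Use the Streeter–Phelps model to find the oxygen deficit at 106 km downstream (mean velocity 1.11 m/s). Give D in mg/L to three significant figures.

Travel time t = x/v = 106 km / (1.11 m/s) = 106000 m / 1.11 m/s = 95500 s = 1.105 d.
k_1 L₀/(k_r−k_1) = 0.119×25.7/(0.920−0.119) = 3.058/0.8010 = 3.818 mg/L.
e^(−k_1 t) = e^(−0.119×1.105) = 0.8768; e^(−k_r t) = e^(−0.920×1.105) = 0.3617.
D = 3.818 × (0.8768 − 0.3617) + 2.83 × 0.3617 = 1.966 + 1.024 = 2.990 mg/L.

D ≈ 2.99 mg/L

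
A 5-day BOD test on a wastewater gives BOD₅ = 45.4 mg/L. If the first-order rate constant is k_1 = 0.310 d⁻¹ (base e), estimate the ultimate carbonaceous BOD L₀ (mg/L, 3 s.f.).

BOD₅ = L₀(1 − e^(−5k_1)) ⇒ L₀ = BOD₅ / (1 − e^(−5×0.310))
= 45.4 / (1 − 0.2122) = 45.4 / 0.7878 = 57.63 mg/L.

L₀ ≈ 57.6 mg/L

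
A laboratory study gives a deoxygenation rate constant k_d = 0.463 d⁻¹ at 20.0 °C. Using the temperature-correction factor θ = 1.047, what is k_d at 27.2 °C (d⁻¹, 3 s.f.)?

k_d ≈ 0.644 d⁻¹

k_d(T₂) = k_d(T₁) · θ^(T₂−T₁) = 0.463 × 1.047^(27.2−20.0)
= 0.463 × 1.047^7.20 = 0.463 × 1.392 = 0.6445 d⁻¹.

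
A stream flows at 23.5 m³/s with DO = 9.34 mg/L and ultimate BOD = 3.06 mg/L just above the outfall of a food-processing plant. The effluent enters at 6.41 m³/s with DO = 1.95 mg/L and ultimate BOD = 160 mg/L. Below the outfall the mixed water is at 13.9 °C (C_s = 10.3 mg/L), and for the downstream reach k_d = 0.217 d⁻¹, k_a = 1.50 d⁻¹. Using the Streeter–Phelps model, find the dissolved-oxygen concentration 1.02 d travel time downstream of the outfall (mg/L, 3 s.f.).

DO ≈ 6.12 mg/L

Mixed DO = (23.5×9.34 + 6.41×1.95)/(23.5+6.41) = 232.0/29.91 = 7.756 mg/L.
Mixed L₀ = (23.5×3.06 + 6.41×160)/(29.91) = 1098/29.91 = 36.69 mg/L.
Initial deficit D₀ = C_s − DO₀ = 10.3 − 7.756 = 2.544 mg/L.
D(1.02) = [0.217×36.69/(1.50−0.217)](e^(−0.217×1.02) − e^(−1.50×1.02)) + 2.544 e^(−1.50×1.02)
= 6.206 × (0.8014 − 0.2165) + 2.544 × 0.2165 = 4.181 mg/L.
DO = 10.3 − 4.181 = 6.119 mg/L.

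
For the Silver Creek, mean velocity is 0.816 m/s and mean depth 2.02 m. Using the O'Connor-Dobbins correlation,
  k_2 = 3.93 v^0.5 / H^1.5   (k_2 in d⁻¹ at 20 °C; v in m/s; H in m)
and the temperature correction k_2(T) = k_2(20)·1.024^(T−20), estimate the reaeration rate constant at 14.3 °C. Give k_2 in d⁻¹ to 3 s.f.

k_2(20) = 3.93 × 0.816^0.5 / 2.02^1.5 = 3.93 × 0.9033 / 2.871 = 1.237 d⁻¹.
k_2(14.3) = 1.237 × 1.024^(14.3−20) = 1.237 × 0.8736 = 1.080 d⁻¹.

k_2 ≈ 1.08 d⁻¹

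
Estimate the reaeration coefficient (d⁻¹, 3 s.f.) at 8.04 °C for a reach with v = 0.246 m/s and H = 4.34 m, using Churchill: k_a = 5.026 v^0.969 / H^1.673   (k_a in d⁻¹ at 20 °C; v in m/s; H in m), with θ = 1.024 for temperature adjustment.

k_a ≈ 0.0834 d⁻¹

k_a(20) = 5.026 × 0.246^0.969 / 4.34^1.673 = 5.026 × 0.2569 / 11.66 = 0.1108 d⁻¹.
k_a(8.04) = 0.1108 × 1.024^(8.04−20) = 0.1108 × 0.7530 = 0.08343 d⁻¹.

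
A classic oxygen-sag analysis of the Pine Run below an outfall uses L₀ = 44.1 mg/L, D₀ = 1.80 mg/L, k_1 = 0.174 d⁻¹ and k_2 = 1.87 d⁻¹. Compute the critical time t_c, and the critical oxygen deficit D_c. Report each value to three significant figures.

t_c ≈ 1.10 d; D_c ≈ 3.39 mg/L

With k_2/k_1 = 10.75 and 1 − D₀(k_2−k_1)/(k_1 L₀) = 0.6022,
t_c = ln(10.75 × 0.6022) / (1.87 − 0.174) = ln(6.471) / 1.696 = 1.867/1.696 = 1.101 d.
L(t_c) = L₀ e^(−k_1 t_c) = 44.1 × 0.8256 = 36.41 mg/L, and at the critical point k_2 D_c = k_1 L, so D_c = (0.174/1.87) × 36.41 = 3.388 mg/L.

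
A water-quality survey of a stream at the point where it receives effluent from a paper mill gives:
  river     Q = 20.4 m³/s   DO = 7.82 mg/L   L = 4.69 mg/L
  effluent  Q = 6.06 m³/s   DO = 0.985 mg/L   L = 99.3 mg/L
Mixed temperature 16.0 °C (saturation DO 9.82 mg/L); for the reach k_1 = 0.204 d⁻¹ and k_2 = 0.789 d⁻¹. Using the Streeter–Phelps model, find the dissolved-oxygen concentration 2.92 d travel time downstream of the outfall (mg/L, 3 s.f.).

Mixed DO = (20.4×7.82 + 6.06×0.985)/(20.4+6.06) = 165.5/26.46 = 6.255 mg/L.
Mixed L₀ = (20.4×4.69 + 6.06×99.3)/(26.46) = 697.4/26.46 = 26.36 mg/L.
Initial deficit D₀ = C_s − DO₀ = 9.82 − 6.255 = 3.565 mg/L.
D(2.92) = [0.204×26.36/(0.789−0.204)](e^(−0.204×2.92) − e^(−0.789×2.92)) + 3.565 e^(−0.789×2.92)
= 9.192 × (0.5512 − 0.09987) + 3.565 × 0.09987 = 4.504 mg/L.
DO = 9.82 − 4.504 = 5.316 mg/L.

DO ≈ 5.32 mg/L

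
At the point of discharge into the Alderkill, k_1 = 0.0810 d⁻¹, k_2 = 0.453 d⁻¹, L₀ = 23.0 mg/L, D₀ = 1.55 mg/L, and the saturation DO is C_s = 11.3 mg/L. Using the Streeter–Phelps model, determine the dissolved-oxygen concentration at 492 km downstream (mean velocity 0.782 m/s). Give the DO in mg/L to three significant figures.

Travel time t = x/v = 492 km / (0.782 m/s) = 492000 m / 0.782 m/s = 629200 s = 7.282 d.
k_1 L₀/(k_2−k_1) = 0.0810×23.0/(0.453−0.0810) = 1.863/0.3720 = 5.008 mg/L.
e^(−k_1 t) = e^(−0.0810×7.282) = 0.5544; e^(−k_2 t) = e^(−0.453×7.282) = 0.03693.
D = 5.008 × (0.5544 − 0.03693) + 1.55 × 0.03693 = 2.592 + 0.05724 = 2.649 mg/L.
DO = C_s − D = 11.3 − 2.649 = 8.651 mg/L.

DO ≈ 8.65 mg/L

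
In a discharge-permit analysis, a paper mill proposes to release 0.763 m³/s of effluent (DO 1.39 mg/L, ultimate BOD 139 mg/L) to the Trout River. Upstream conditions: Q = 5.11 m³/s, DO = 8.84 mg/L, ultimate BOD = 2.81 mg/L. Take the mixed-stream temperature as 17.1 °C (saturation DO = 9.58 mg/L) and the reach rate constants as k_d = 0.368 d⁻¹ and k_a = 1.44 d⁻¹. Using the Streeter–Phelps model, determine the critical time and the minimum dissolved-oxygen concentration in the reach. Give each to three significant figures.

t_c ≈ 1.01 d; minimum DO ≈ 5.97 mg/L

Mixed DO = (5.11×8.84 + 0.763×1.39)/(5.11+0.763) = 46.23/5.873 = 7.872 mg/L.
Mixed L₀ = (5.11×2.81 + 0.763×139)/(5.873) = 120.4/5.873 = 20.50 mg/L.
Initial deficit D₀ = C_s − DO₀ = 9.58 − 7.872 = 1.708 mg/L.
t_c = (1/1.072) ln[(1.44/0.368)(1 − 1.708×1.072/(0.368×20.50))] = 0.9328 × ln(2.964) = 1.013 d.
D_c = (0.368/1.44) × 20.50 × e^(−0.368×1.013) = 0.2556 × 20.50 × 0.6887 = 3.609 mg/L.
Minimum DO = 9.58 − 3.609 = 5.971 mg/L.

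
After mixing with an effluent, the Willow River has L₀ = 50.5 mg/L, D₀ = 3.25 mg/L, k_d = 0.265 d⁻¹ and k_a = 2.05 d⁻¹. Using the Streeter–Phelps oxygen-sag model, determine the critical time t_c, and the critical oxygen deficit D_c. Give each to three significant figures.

With k_a/k_d = 7.736 and 1 − D₀(k_a−k_d)/(k_d L₀) = 0.5665,
t_c = ln(7.736 × 0.5665) / (2.05 − 0.265) = ln(4.382) / 1.785 = 1.478/1.785 = 0.8278 d.
D_c = (k_d/k_a) L₀ e^(−k_d t_c) = (0.265/2.05) × 50.5 × e^(−0.265×0.8278) = 0.1293 × 50.5 × 0.8030 = 5.242 mg/L.

t_c ≈ 0.828 d; D_c ≈ 5.24 mg/L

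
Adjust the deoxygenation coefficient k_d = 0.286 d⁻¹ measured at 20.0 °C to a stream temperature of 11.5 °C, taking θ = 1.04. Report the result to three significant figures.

k_d(T₂) = k_d(T₁) · θ^(T₂−T₁) = 0.286 × 1.04^(11.5−20.0)
= 0.286 × 1.04^-8.50 = 0.286 × 0.7165 = 0.2049 d⁻¹.

k_d ≈ 0.205 d⁻¹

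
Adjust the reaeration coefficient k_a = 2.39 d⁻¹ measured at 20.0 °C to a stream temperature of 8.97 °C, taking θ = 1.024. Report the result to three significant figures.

k_a(T₂) = k_a(T₁) · θ^(T₂−T₁) = 2.39 × 1.024^(8.97−20.0)
= 2.39 × 1.024^-11.0 = 2.39 × 0.7698 = 1.840 d⁻¹.

k_a ≈ 1.84 d⁻¹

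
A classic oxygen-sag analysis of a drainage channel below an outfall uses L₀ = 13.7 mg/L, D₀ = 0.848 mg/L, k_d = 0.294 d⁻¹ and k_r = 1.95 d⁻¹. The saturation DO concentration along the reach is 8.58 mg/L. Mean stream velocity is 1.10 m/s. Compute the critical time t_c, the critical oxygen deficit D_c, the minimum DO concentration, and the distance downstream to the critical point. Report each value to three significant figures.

t_c = [1/(k_r−k_d)] ln[(k_r/k_d)(1 − D₀(k_r−k_d)/(k_d L₀))]
= [1/(1.95−0.294)] ln[(1.95/0.294)(1 − 0.848×1.656/(0.294×13.7))]
= (1/1.656) ln[6.633 × 0.6514] = 0.6039 × ln(4.320) = 0.6039 × 1.463 = 0.8836 d.
D_c = (k_d/k_r) L₀ e^(−k_d t_c) = (0.294/1.95) × 13.7 × e^(−0.294×0.8836) = 0.1508 × 13.7 × 0.7712 = 1.593 mg/L.
Minimum DO = C_s − D_c = 8.58 − 1.593 = 6.987 mg/L.
x_c = v t_c = 1.10 m/s × 0.8836 d × 86400 s/d = 83980 m ≈ 84.0 km.

t_c ≈ 0.884 d; D_c ≈ 1.59 mg/L; min DO ≈ 6.99 mg/L; x_c ≈ 84.0 km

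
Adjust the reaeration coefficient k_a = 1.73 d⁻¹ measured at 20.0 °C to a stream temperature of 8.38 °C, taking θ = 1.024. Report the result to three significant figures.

k_a(T₂) = k_a(T₁) · θ^(T₂−T₁) = 1.73 × 1.024^(8.38−20.0)
= 1.73 × 1.024^-11.6 = 1.73 × 0.7591 = 1.313 d⁻¹.

k_a ≈ 1.31 d⁻¹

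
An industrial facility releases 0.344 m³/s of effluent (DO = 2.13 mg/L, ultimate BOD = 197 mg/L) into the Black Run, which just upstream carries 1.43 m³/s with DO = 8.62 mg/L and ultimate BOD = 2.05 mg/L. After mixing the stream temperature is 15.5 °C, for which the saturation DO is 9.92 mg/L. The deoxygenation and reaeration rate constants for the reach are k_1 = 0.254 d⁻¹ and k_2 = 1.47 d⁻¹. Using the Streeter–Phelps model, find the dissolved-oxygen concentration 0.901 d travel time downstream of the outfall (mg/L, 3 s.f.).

Mixed DO = (1.43×8.62 + 0.344×2.13)/(1.43+0.344) = 13.06/1.774 = 7.362 mg/L.
Mixed L₀ = (1.43×2.05 + 0.344×197)/(1.774) = 70.70/1.774 = 39.85 mg/L.
Initial deficit D₀ = C_s − DO₀ = 9.92 − 7.362 = 2.558 mg/L.
D(0.901) = [0.254×39.85/(1.47−0.254)](e^(−0.254×0.901) − e^(−1.47×0.901)) + 2.558 e^(−1.47×0.901)
= 8.325 × (0.7954 − 0.2659) + 2.558 × 0.2659 = 5.088 mg/L.
DO = 9.92 − 5.088 = 4.832 mg/L.

DO ≈ 4.83 mg/L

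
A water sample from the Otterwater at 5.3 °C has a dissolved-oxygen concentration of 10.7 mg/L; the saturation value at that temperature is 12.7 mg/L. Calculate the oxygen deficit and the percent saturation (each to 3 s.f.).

D ≈ 2.00 mg/L; 84.3 % saturation

D = C_s − C = 12.7 − 10.7 = 2.00 mg/L.
% saturation = 10.7/12.7 × 100 = 84.3 %.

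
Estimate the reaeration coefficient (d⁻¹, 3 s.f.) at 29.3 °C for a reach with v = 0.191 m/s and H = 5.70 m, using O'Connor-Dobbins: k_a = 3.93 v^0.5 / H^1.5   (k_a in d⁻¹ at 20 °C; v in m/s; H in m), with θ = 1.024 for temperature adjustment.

k_a ≈ 0.157 d⁻¹

k_a(20) = 3.93 × 0.191^0.5 / 5.70^1.5 = 3.93 × 0.4370 / 13.61 = 0.1262 d⁻¹.
k_a(29.3) = 0.1262 × 1.024^(29.3−20) = 0.1262 × 1.247 = 0.1574 d⁻¹.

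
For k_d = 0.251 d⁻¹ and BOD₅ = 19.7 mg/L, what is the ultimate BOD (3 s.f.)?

BOD₅ = L₀(1 − e^(−5k_d)) ⇒ L₀ = BOD₅ / (1 − e^(−5×0.251))
= 19.7 / (1 − 0.2851) = 19.7 / 0.7149 = 27.56 mg/L.

L₀ ≈ 27.6 mg/L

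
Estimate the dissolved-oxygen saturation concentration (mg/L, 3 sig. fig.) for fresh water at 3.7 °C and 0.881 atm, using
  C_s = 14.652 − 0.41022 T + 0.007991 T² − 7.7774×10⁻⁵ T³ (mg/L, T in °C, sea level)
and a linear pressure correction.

C_s ≈ 11.7 mg/L

At sea level: C_s = 14.652 − 0.41022×3.7 + 0.007991×3.7² − 7.7774×10⁻⁵×3.7³ = 13.24 mg/L.
Pressure correction: C_s' = 13.24 × 0.881 = 11.66 mg/L.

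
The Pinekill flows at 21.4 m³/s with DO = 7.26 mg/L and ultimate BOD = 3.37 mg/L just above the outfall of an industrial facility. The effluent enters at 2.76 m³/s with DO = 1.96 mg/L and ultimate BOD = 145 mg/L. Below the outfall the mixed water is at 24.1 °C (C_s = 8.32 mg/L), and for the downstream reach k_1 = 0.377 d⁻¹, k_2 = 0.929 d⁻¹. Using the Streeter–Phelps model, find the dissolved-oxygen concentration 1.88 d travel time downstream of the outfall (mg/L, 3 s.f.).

DO ≈ 3.79 mg/L

Mixed DO = (21.4×7.26 + 2.76×1.96)/(21.4+2.76) = 160.8/24.16 = 6.655 mg/L.
Mixed L₀ = (21.4×3.37 + 2.76×145)/(24.16) = 472.3/24.16 = 19.55 mg/L.
Initial deficit D₀ = C_s − DO₀ = 8.32 − 6.655 = 1.665 mg/L.
D(1.88) = [0.377×19.55/(0.929−0.377)](e^(−0.377×1.88) − e^(−0.929×1.88)) + 1.665 e^(−0.929×1.88)
= 13.35 × (0.4923 − 0.1744) + 1.665 × 0.1744 = 4.535 mg/L.
DO = 8.32 − 4.535 = 3.785 mg/L.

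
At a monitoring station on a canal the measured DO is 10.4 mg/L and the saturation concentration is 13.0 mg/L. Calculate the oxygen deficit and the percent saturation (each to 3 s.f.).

D ≈ 2.60 mg/L; 80.0 % saturation

D = C_s − C = 13.0 − 10.4 = 2.60 mg/L.
% saturation = 10.4/13.0 × 100 = 80.0 %.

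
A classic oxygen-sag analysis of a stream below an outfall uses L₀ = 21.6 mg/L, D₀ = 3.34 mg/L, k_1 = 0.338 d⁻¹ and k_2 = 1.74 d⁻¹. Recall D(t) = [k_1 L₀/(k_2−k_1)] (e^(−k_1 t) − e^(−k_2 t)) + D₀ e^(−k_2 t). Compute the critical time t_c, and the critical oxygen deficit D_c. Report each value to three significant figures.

t_c ≈ 0.437 d; D_c ≈ 3.62 mg/L

At the critical point dD/dt = 0, so k_1 L₀ e^(−k_1 t) = k_2 D. Substituting D(t) from the Streeter–Phelps equation and solving for t gives
t_c = ln[(k_2/k_1)(1 − D₀(k_2−k_1)/(k_1 L₀))] / (k_2−k_1).
Here k_2−k_1 = 1.402 d⁻¹ and 1 − D₀(k_2−k_1)/(k_1 L₀) = 1 − 3.34×1.402/(0.338×21.6) = 0.3586, so
t_c = ln(5.148 × 0.3586) / 1.402 = 0.6131 / 1.402 = 0.4373 d.
D_c = (k_1/k_2) L₀ e^(−k_1 t_c) = (0.338/1.74) × 21.6 × e^(−0.338×0.4373) = 0.1943 × 21.6 × 0.8626 = 3.619 mg/L.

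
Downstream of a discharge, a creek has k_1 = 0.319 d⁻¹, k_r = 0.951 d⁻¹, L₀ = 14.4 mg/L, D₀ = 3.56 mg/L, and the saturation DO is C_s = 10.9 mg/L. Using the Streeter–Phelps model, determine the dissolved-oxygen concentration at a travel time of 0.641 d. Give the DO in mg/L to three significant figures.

DO ≈ 6.99 mg/L

k_1 L₀/(k_r−k_1) = 0.319×14.4/(0.951−0.319) = 4.594/0.6320 = 7.268 mg/L.
e^(−k_1 t) = e^(−0.319×0.6410) = 0.8151; e^(−k_r t) = e^(−0.951×0.6410) = 0.5436.
D = 7.268 × (0.8151 − 0.5436) + 3.56 × 0.5436 = 1.973 + 1.935 = 3.908 mg/L.
DO = C_s − D = 10.9 − 3.908 = 6.992 mg/L.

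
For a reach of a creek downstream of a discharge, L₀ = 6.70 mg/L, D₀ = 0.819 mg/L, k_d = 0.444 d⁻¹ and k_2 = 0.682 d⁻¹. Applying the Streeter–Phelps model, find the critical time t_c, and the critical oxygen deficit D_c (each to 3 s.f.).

t_c = [1/(k_2−k_d)] ln[(k_2/k_d)(1 − D₀(k_2−k_d)/(k_d L₀))]
= [1/(0.682−0.444)] ln[(0.682/0.444)(1 − 0.819×0.2380/(0.444×6.70))]
= (1/0.2380) ln[1.536 × 0.9345] = 4.202 × ln(1.435) = 4.202 × 0.3614 = 1.519 d.
D_c = (k_d/k_2) L₀ e^(−k_d t_c) = (0.444/0.682) × 6.70 × e^(−0.444×1.519) = 0.6510 × 6.70 × 0.5095 = 2.222 mg/L.

t_c ≈ 1.52 d; D_c ≈ 2.22 mg/L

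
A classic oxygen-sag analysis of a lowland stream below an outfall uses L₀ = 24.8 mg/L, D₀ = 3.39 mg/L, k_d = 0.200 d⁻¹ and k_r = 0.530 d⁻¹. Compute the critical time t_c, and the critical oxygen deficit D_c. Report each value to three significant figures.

At the critical point dD/dt = 0, so k_d L₀ e^(−k_d t) = k_r D. Substituting D(t) from the Streeter–Phelps equation and solving for t gives
t_c = ln[(k_r/k_d)(1 − D₀(k_r−k_d)/(k_d L₀))] / (k_r−k_d).
Here k_r−k_d = 0.3300 d⁻¹ and 1 − D₀(k_r−k_d)/(k_d L₀) = 1 − 3.39×0.3300/(0.200×24.8) = 0.7745, so
t_c = ln(2.650 × 0.7745) / 0.3300 = 0.7190 / 0.3300 = 2.179 d.
L(t_c) = L₀ e^(−k_d t_c) = 24.8 × 0.6468 = 16.04 mg/L, and at the critical point k_r D_c = k_d L, so D_c = (0.200/0.530) × 16.04 = 6.053 mg/L.

t_c ≈ 2.18 d; D_c ≈ 6.05 mg/L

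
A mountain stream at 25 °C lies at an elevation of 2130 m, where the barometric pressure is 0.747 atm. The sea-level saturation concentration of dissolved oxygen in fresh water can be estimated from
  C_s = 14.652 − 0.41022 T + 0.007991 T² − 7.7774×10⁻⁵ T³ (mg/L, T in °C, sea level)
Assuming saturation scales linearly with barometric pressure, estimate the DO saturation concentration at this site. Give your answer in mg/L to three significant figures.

C_s ≈ 6.11 mg/L

At sea level: C_s = 14.652 − 0.41022×25 + 0.007991×25² − 7.7774×10⁻⁵×25³ = 8.176 mg/L.
Pressure correction: C_s' = 8.176 × 0.747 = 6.107 mg/L.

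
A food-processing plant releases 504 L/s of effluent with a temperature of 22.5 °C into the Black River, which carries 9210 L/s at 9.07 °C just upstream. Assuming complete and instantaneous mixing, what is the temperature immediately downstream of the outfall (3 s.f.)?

9.77 °C

Flow-weighted mixing: C = (Q_r C_r + Q_w C_w)/(Q_r + Q_w)
= (9210×9.07 + 504×22.5)/(9210 + 504) = 94870/9714 = 9.767 °C.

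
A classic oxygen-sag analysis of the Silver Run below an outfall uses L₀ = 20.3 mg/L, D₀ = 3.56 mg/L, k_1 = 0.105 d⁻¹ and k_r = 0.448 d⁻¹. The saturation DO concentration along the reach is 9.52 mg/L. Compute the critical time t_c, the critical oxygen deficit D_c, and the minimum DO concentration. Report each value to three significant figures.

t_c ≈ 1.75 d; D_c ≈ 3.96 mg/L; min DO ≈ 5.56 mg/L

t_c = [1/(k_r−k_1)] ln[(k_r/k_1)(1 − D₀(k_r−k_1)/(k_1 L₀))]
= [1/(0.448−0.105)] ln[(0.448/0.105)(1 − 3.56×0.3430/(0.105×20.3))]
= (1/0.3430) ln[4.267 × 0.4271] = 2.915 × ln(1.822) = 2.915 × 0.6002 = 1.750 d.
D_c = (k_1/k_r) L₀ e^(−k_1 t_c) = (0.105/0.448) × 20.3 × e^(−0.105×1.750) = 0.2344 × 20.3 × 0.8322 = 3.959 mg/L.
Minimum DO = C_s − D_c = 9.52 − 3.959 = 5.561 mg/L.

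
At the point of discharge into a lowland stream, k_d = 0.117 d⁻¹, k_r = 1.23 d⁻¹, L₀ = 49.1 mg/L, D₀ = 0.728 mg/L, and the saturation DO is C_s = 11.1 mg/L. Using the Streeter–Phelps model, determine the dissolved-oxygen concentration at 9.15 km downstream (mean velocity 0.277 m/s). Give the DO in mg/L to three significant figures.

Travel time t = x/v = 9.15 km / (0.277 m/s) = 9150 m / 0.277 m/s = 33030 s = 0.3823 d.
k_d L₀/(k_r−k_d) = 0.117×49.1/(1.23−0.117) = 5.745/1.113 = 5.161 mg/L.
e^(−k_d t) = e^(−0.117×0.3823) = 0.9563; e^(−k_r t) = e^(−1.23×0.3823) = 0.6248.
D = 5.161 × (0.9563 − 0.6248) + 0.728 × 0.6248 = 1.711 + 0.4549 = 2.165 mg/L.
DO = C_s − D = 11.1 − 2.165 = 8.935 mg/L.

DO ≈ 8.93 mg/L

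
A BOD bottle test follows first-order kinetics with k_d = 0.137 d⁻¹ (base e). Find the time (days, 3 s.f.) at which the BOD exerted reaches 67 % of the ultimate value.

t ≈ 8.09 d

y/L₀ = 1 − e^(−k_d t) = 0.67 ⇒ e^(−k_d t) = 0.330
t = −ln(0.330) / 0.137 = 1.109 / 0.137 = 8.092 d.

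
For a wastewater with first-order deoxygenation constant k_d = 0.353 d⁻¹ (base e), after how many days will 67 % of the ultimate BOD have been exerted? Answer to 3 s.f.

y/L₀ = 1 − e^(−k_d t) = 0.67 ⇒ e^(−k_d t) = 0.330
t = −ln(0.330) / 0.353 = 1.109 / 0.353 = 3.141 d.

t ≈ 3.14 d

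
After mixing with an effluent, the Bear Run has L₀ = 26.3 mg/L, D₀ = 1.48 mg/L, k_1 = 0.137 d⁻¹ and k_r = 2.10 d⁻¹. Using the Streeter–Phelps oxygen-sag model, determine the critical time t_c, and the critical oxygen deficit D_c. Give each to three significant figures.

t_c = [1/(k_r−k_1)] ln[(k_r/k_1)(1 − D₀(k_r−k_1)/(k_1 L₀))]
= [1/(2.10−0.137)] ln[(2.10/0.137)(1 − 1.48×1.963/(0.137×26.3))]
= (1/1.963) ln[15.33 × 0.1937] = 0.5094 × ln(2.969) = 0.5094 × 1.088 = 0.5543 d.
D_c = (k_1/k_r) L₀ e^(−k_1 t_c) = (0.137/2.10) × 26.3 × e^(−0.137×0.5543) = 0.06524 × 26.3 × 0.9269 = 1.590 mg/L.

t_c ≈ 0.554 d; D_c ≈ 1.59 mg/L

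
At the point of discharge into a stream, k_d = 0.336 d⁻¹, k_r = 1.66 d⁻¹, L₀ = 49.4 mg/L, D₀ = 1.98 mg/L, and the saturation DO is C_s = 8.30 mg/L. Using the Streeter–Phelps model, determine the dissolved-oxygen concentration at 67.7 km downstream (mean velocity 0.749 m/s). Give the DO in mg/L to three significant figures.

Travel time t = x/v = 67.7 km / (0.749 m/s) = 67700 m / 0.749 m/s = 90390 s = 1.046 d.
k_d L₀/(k_r−k_d) = 0.336×49.4/(1.66−0.336) = 16.60/1.324 = 12.54 mg/L.
e^(−k_d t) = e^(−0.336×1.046) = 0.7036; e^(−k_r t) = e^(−1.66×1.046) = 0.1761.
D = 12.54 × (0.7036 − 0.1761) + 1.98 × 0.1761 = 6.613 + 0.3487 = 6.962 mg/L.
DO = C_s − D = 8.30 − 6.962 = 1.338 mg/L.

DO ≈ 1.34 mg/L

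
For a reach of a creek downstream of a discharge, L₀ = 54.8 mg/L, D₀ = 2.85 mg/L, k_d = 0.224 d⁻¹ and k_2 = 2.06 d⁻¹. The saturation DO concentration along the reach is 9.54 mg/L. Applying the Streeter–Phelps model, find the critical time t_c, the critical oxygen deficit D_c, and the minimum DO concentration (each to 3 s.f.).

t_c ≈ 0.906 d; D_c ≈ 4.86 mg/L; min DO ≈ 4.68 mg/L

With k_2/k_d = 9.196 and 1 − D₀(k_2−k_d)/(k_d L₀) = 0.5737,
t_c = ln(9.196 × 0.5737) / (2.06 − 0.224) = ln(5.276) / 1.836 = 1.663/1.836 = 0.9059 d.
D_c = (k_d/k_2) L₀ e^(−k_d t_c) = (0.224/2.06) × 54.8 × e^(−0.224×0.9059) = 0.1087 × 54.8 × 0.8163 = 4.864 mg/L.
Minimum DO = C_s − D_c = 9.54 − 4.864 = 4.676 mg/L.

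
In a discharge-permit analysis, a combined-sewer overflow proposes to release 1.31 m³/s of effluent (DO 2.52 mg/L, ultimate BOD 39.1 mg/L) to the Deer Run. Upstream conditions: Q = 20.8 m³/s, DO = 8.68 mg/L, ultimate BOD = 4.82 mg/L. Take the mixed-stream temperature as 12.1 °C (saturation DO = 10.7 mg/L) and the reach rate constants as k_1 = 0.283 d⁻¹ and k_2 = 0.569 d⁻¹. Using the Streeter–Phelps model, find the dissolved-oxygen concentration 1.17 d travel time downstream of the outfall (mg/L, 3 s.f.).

Mixed DO = (20.8×8.68 + 1.31×2.52)/(20.8+1.31) = 183.8/22.11 = 8.315 mg/L.
Mixed L₀ = (20.8×4.82 + 1.31×39.1)/(22.11) = 151.5/22.11 = 6.851 mg/L.
Initial deficit D₀ = C_s − DO₀ = 10.7 − 8.315 = 2.385 mg/L.
D(1.17) = [0.283×6.851/(0.569−0.283)](e^(−0.283×1.17) − e^(−0.569×1.17)) + 2.385 e^(−0.569×1.17)
= 6.779 × (0.7181 − 0.5139) + 2.385 × 0.5139 = 2.610 mg/L.
DO = 10.7 − 2.610 = 8.090 mg/L.

DO ≈ 8.09 mg/L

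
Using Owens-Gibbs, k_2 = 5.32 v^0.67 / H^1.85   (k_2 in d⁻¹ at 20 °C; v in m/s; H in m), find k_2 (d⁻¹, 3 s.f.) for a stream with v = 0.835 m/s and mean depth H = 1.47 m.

k_2 = 5.32 × 0.835^0.67 / 1.47^1.85 = 5.32 × 0.8862 / 2.040 = 2.312 d⁻¹.

k_2 ≈ 2.31 d⁻¹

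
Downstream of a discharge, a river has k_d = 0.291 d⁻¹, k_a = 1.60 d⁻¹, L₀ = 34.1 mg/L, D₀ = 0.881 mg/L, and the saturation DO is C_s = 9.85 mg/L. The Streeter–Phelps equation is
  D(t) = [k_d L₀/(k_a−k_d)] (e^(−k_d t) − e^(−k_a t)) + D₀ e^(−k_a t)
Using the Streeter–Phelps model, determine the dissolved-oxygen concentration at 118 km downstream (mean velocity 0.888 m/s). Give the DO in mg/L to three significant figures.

DO ≈ 5.58 mg/L

Travel time t = x/v = 118 km / (0.888 m/s) = 118000 m / 0.888 m/s = 132900 s = 1.538 d.
k_d L₀/(k_a−k_d) = 0.291×34.1/(1.60−0.291) = 9.923/1.309 = 7.581 mg/L.
e^(−k_d t) = e^(−0.291×1.538) = 0.6392; e^(−k_a t) = e^(−1.60×1.538) = 0.08537.
D = 7.581 × (0.6392 − 0.08537) + 0.881 × 0.08537 = 4.198 + 0.07521 = 4.274 mg/L.
DO = C_s − D = 9.85 − 4.274 = 5.576 mg/L.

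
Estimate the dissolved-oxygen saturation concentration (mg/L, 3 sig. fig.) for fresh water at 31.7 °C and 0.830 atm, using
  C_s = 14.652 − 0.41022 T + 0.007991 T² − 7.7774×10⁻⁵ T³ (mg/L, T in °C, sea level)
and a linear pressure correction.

C_s ≈ 5.98 mg/L

At sea level: C_s = 14.652 − 0.41022×31.7 + 0.007991×31.7² − 7.7774×10⁻⁵×31.7³ = 7.201 mg/L.
Pressure correction: C_s' = 7.201 × 0.830 = 5.977 mg/L.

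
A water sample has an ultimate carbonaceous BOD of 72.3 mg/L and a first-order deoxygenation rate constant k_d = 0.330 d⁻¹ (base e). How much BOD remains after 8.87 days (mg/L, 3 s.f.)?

L_t = L₀ e^(−k_d t) = 72.3 × e^(−0.330×8.87) = 72.3 × 0.05355 = 3.872 mg/L.

L ≈ 3.87 mg/L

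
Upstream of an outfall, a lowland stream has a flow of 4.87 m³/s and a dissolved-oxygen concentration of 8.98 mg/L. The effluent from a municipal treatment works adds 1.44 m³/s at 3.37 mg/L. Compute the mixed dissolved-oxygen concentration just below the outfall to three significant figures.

Flow-weighted mixing: C = (Q_r C_r + Q_w C_w)/(Q_r + Q_w)
= (4.87×8.98 + 1.44×3.37)/(4.87 + 1.44) = 48.59/6.310 = 7.700 mg/L.

7.70 mg/L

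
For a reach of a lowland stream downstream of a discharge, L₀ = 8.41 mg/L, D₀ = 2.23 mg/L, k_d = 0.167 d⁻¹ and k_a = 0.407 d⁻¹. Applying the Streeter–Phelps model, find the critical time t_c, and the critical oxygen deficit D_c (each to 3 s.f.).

t_c ≈ 1.71 d; D_c ≈ 2.59 mg/L

t_c = [1/(k_a−k_d)] ln[(k_a/k_d)(1 − D₀(k_a−k_d)/(k_d L₀))]
= [1/(0.407−0.167)] ln[(0.407/0.167)(1 − 2.23×0.2400/(0.167×8.41))]
= (1/0.2400) ln[2.437 × 0.6189] = 4.167 × ln(1.508) = 4.167 × 0.4111 = 1.713 d.
D_c = (k_d/k_a) L₀ e^(−k_d t_c) = (0.167/0.407) × 8.41 × e^(−0.167×1.713) = 0.4103 × 8.41 × 0.7512 = 2.592 mg/L.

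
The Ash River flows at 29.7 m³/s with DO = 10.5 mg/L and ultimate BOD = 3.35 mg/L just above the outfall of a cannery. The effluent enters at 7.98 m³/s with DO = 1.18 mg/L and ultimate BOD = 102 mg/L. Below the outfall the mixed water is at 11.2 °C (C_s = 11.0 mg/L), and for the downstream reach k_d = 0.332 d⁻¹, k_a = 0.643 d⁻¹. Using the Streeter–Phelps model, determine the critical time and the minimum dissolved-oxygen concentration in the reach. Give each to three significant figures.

t_c ≈ 1.80 d; minimum DO ≈ 4.12 mg/L

Mixed DO = (29.7×10.5 + 7.98×1.18)/(29.7+7.98) = 321.3/37.68 = 8.526 mg/L.
Mixed L₀ = (29.7×3.35 + 7.98×102)/(37.68) = 913.5/37.68 = 24.24 mg/L.
Initial deficit D₀ = C_s − DO₀ = 11.0 − 8.526 = 2.474 mg/L.
t_c = (1/0.3110) ln[(0.643/0.332)(1 − 2.474×0.3110/(0.332×24.24))] = 3.215 × ln(1.752) = 1.802 d.
D_c = (0.332/0.643) × 24.24 × e^(−0.332×1.802) = 0.5163 × 24.24 × 0.5497 = 6.881 mg/L.
Minimum DO = 11.0 − 6.881 = 4.119 mg/L.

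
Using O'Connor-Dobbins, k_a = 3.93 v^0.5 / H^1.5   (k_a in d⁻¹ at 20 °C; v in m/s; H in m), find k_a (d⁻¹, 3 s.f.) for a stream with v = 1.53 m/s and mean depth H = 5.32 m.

k_a = 3.93 × 1.53^0.5 / 5.32^1.5 = 3.93 × 1.237 / 12.27 = 0.3962 d⁻¹.

k_a ≈ 0.396 d⁻¹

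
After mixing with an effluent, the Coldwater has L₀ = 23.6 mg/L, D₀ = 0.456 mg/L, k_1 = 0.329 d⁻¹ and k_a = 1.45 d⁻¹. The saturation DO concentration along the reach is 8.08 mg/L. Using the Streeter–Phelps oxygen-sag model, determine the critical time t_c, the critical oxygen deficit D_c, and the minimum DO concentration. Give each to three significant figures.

t_c ≈ 1.26 d; D_c ≈ 3.53 mg/L; min DO ≈ 4.55 mg/L

At the critical point dD/dt = 0, so k_1 L₀ e^(−k_1 t) = k_a D. Substituting D(t) from the Streeter–Phelps equation and solving for t gives
t_c = ln[(k_a/k_1)(1 − D₀(k_a−k_1)/(k_1 L₀))] / (k_a−k_1).
Here k_a−k_1 = 1.121 d⁻¹ and 1 − D₀(k_a−k_1)/(k_1 L₀) = 1 − 0.456×1.121/(0.329×23.6) = 0.9342, so
t_c = ln(4.407 × 0.9342) / 1.121 = 1.415 / 1.121 = 1.262 d.
D_c = (k_1/k_a) L₀ e^(−k_1 t_c) = (0.329/1.45) × 23.6 × e^(−0.329×1.262) = 0.2269 × 23.6 × 0.6601 = 3.535 mg/L.
Minimum DO = C_s − D_c = 8.08 − 3.535 = 4.545 mg/L.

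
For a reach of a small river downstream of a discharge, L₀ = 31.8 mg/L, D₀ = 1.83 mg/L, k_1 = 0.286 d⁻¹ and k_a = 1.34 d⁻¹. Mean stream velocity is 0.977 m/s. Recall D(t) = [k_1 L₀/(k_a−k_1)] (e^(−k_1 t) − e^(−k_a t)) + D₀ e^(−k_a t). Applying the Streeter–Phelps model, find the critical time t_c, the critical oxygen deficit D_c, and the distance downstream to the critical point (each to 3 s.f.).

t_c = [1/(k_a−k_1)] ln[(k_a/k_1)(1 − D₀(k_a−k_1)/(k_1 L₀))]
= [1/(1.34−0.286)] ln[(1.34/0.286)(1 − 1.83×1.054/(0.286×31.8))]
= (1/1.054) ln[4.685 × 0.7879] = 0.9488 × ln(3.692) = 0.9488 × 1.306 = 1.239 d.
L(t_c) = L₀ e^(−k_1 t_c) = 31.8 × 0.7016 = 22.31 mg/L, and at the critical point k_a D_c = k_1 L, so D_c = (0.286/1.34) × 22.31 = 4.762 mg/L.
x_c = v t_c = 0.977 m/s × 1.239 d × 86400 s/d = 104600 m ≈ 105 km.

t_c ≈ 1.24 d; D_c ≈ 4.76 mg/L; x_c ≈ 105 km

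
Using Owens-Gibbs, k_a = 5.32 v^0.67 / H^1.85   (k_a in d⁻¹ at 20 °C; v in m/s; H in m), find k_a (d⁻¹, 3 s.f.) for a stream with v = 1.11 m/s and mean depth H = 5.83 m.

k_a ≈ 0.219 d⁻¹

k_a = 5.32 × 1.11^0.67 / 5.83^1.85 = 5.32 × 1.072 / 26.09 = 0.2187 d⁻¹.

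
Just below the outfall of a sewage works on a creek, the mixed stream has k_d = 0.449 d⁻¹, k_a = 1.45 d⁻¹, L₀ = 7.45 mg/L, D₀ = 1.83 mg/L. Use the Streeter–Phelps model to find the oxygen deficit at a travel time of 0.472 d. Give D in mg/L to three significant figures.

k_d L₀/(k_a−k_d) = 0.449×7.45/(1.45−0.449) = 3.345/1.001 = 3.342 mg/L.
e^(−k_d t) = e^(−0.449×0.4720) = 0.8090; e^(−k_a t) = e^(−1.45×0.4720) = 0.5044.
D = 3.342 × (0.8090 − 0.5044) + 1.83 × 0.5044 = 1.018 + 0.9230 = 1.941 mg/L.

D ≈ 1.94 mg/L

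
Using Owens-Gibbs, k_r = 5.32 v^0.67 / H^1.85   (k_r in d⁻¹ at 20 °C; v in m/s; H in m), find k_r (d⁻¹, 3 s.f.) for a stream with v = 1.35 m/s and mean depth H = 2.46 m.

k_r = 5.32 × 1.35^0.67 / 2.46^1.85 = 5.32 × 1.223 / 5.287 = 1.230 d⁻¹.

k_r ≈ 1.23 d⁻¹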